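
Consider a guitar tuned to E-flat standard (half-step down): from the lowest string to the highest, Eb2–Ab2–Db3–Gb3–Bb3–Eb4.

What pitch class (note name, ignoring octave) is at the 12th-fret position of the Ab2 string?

Ab2 is MIDI 44. Adding 12 gives 56; 56 mod 12 = 8, i.e. Ab.
(Equivalently spelled G#.)

Ab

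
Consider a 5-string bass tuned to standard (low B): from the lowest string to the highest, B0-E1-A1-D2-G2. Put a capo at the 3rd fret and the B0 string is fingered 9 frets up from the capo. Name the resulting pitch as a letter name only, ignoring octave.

B

The capo raises the open B0 by 3 semitones to D1; fretting 9 more gives B0 + 3 + 9 = B0 + 12 semitones, landing on B.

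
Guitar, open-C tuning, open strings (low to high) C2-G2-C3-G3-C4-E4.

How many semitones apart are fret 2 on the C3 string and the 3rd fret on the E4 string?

17 semitones

C3 at fret 2 → D3 (MIDI 50); E4 at fret 3 → G4 (MIDI 67).
50 − 67 = -17, so the two pitches are 17 semitones apart, with G4 the higher.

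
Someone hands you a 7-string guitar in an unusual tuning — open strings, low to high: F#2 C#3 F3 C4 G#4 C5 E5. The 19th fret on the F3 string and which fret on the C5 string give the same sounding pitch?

F3 at fret 19 is F3 + 19 semitones = C5.
The open C5 string is 19 semitones above the open F3, so the same pitch on the C5 string lies at fret 19 − 19 = 0.

0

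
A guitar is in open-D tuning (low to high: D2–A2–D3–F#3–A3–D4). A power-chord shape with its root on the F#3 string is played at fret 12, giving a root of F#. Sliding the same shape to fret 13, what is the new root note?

G

Moving from fret 12 to fret 13 shifts the root by 1 semitone.
F# up 1 semitone is G.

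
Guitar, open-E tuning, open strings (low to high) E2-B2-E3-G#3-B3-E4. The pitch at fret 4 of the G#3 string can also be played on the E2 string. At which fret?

20

Fret 4 on G#3 is MIDI 56 + 4 = 60 (C4). On the E2 string (open MIDI 40), that pitch is 60 − 40 = fret 20.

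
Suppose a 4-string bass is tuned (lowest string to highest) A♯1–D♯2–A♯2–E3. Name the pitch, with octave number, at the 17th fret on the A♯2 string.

The open A♯2 string plus 17 semitones: A#–B–C–C#–…–C#–D–D#.
The walk passes from B into C 2 times, so the octave number goes from 2 to 4.

D♯4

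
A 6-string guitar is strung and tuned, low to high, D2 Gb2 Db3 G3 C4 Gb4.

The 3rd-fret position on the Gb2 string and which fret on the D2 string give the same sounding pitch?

Fret 3 on Gb2 is MIDI 42 + 3 = 45 (A2). On the D2 string (open MIDI 38), that pitch is 45 − 38 = fret 7.

7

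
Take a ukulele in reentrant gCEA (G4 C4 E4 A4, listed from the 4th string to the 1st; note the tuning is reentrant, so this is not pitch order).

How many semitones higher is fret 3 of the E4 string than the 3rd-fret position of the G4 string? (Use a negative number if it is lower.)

-3 semitones

E4 at fret 3 → G4 (MIDI 67); G4 at fret 3 → A#4 (MIDI 70).
67 − 70 = -3, so the two pitches are 3 semitones apart.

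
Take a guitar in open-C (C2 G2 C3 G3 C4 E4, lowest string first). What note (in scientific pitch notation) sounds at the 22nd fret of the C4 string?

Each fret is one semitone, so C4 + 22 = A♯5.
(Equivalently spelled B♭5.)

A♯5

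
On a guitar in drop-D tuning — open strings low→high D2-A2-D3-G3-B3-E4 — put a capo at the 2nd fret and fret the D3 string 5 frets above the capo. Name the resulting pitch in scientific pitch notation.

A3

The capo raises the open D3 by 2 semitones to E3; fretting 5 more gives D3 + 2 + 5 = D3 + 7 semitones = A3.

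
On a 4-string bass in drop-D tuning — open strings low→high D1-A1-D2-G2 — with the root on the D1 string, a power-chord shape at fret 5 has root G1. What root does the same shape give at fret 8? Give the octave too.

Moving from fret 5 to fret 8 shifts the root by 3 semitones.
G1 up 3 semitones is A#1.

A#1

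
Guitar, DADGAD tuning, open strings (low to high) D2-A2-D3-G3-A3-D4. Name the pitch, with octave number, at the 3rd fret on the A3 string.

Each fret is one semitone, so A3 + 3 = C4.

C4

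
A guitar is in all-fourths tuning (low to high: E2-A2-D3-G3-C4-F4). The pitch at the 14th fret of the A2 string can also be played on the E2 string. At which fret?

19

A2 at fret 14 is A2 + 14 semitones = B3.
The open E2 string is 5 semitones below the open A2, so the same pitch on the E2 string lies at fret 14 + 5 = 19.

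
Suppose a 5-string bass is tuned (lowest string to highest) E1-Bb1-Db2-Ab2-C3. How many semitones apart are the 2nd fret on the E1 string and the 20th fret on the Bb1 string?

24 semitones

E1 at fret 2 → Gb1 (MIDI 30); Bb1 at fret 20 → Gb3 (MIDI 54).
30 − 54 = -24, so the two pitches are 24 semitones apart, with Gb3 the higher.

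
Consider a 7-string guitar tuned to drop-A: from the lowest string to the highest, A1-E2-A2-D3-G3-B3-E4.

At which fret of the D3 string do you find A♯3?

A♯3 is 8 semitones above the open D3 (D–D#–E–F–F#–G–G#–A–A#), so it sits at fret 8.

8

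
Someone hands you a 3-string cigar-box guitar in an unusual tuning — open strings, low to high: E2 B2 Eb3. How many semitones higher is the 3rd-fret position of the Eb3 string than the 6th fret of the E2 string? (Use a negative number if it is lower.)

Eb3 at fret 3 → Gb3 (MIDI 54); E2 at fret 6 → Bb2 (MIDI 46).
54 − 46 = 8, so the two pitches are 8 semitones apart.

8 semitones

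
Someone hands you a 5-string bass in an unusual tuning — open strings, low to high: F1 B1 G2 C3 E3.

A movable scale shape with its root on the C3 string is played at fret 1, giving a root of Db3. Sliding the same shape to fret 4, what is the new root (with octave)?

E3

Moving from fret 1 to fret 4 shifts the root by 3 semitones.
Db3 up 3 semitones is E3.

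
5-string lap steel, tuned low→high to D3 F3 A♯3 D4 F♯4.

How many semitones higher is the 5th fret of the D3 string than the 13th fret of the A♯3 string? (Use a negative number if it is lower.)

D3 at fret 5 → G3 (MIDI 55); A♯3 at fret 13 → B4 (MIDI 71).
55 − 71 = -16, so the two pitches are 16 semitones apart.

-16 semitones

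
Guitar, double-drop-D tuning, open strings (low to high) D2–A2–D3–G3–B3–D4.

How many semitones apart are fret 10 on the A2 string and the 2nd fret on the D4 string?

A2 at fret 10 → G3 (MIDI 55); D4 at fret 2 → E4 (MIDI 64).
55 − 64 = -9, so the two pitches are 9 semitones apart, with E4 the higher.

9 semitones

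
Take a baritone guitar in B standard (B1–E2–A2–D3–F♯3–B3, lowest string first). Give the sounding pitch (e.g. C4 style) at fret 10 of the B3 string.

A4

The open B3 string plus 10 semitones: B–C–C#–D–…–G–G#–A.
The walk passes from B into C once, so the octave number goes from 3 to 4.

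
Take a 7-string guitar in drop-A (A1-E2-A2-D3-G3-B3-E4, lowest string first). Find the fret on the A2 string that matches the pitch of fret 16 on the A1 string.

4

Fret 16 on A1 is MIDI 33 + 16 = 49 (C♯3). On the A2 string (open MIDI 45), that pitch is 49 − 45 = fret 4.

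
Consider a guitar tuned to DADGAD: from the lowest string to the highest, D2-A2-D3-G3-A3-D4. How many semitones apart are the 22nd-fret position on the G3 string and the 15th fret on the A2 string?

G3 at fret 22 → F5 (MIDI 77); A2 at fret 15 → C4 (MIDI 60).
77 − 60 = 17, so the two pitches are 17 semitones apart, with F5 the higher.

17 semitones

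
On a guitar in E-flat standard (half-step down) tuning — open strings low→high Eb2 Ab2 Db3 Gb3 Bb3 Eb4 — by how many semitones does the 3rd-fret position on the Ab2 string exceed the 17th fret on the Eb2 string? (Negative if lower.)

Ab2 at fret 3 → B2 (MIDI 47); Eb2 at fret 17 → Ab3 (MIDI 56).
47 − 56 = -9, so the two pitches are 9 semitones apart.

-9 semitones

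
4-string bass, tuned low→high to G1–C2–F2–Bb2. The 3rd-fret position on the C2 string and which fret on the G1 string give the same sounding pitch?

8

C2 at fret 3 is C2 + 3 semitones = Eb2.
The open G1 string is 5 semitones below the open C2, so the same pitch on the G1 string lies at fret 3 + 5 = 8.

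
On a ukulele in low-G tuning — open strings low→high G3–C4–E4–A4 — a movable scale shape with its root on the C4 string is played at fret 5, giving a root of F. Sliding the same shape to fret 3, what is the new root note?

Moving from fret 5 to fret 3 shifts the root by -2 semitones.
F down 2 semitones is D#.

D#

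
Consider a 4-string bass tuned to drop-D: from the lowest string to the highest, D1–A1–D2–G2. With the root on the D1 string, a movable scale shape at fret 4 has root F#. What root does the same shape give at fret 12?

Moving from fret 4 to fret 12 shifts the root by 8 semitones.
F# up 8 semitones is D.

D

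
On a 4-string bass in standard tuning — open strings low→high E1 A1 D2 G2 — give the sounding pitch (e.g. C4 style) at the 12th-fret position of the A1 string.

A1 is MIDI 33. Adding 12 gives 45, which is A2.

A2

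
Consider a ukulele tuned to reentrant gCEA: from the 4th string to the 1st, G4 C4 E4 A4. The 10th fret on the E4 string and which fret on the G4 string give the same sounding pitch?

E4 at fret 10 is E4 + 10 semitones = D5.
The open G4 string is 3 semitones above the open E4, so the same pitch on the G4 string lies at fret 10 − 3 = 7.

7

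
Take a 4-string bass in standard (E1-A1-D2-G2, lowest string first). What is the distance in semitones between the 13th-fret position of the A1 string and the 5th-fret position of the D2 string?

A1 at fret 13 → A♯2 (MIDI 46); D2 at fret 5 → G2 (MIDI 43).
46 − 43 = 3, so the two pitches are 3 semitones apart, with A♯2 the higher.

3 semitones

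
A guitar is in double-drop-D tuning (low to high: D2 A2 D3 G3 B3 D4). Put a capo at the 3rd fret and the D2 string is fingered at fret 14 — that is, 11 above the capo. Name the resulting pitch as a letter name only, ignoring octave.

The capo raises the open D2 by 3 semitones to F2; fretting 11 more gives D2 + 3 + 11 = D2 + 14 semitones, landing on E.

E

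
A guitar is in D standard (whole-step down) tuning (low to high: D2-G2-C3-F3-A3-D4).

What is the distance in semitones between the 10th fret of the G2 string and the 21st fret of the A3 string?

25 semitones

G2 at fret 10 → F3 (MIDI 53); A3 at fret 21 → F#5 (MIDI 78).
53 − 78 = -25, so the two pitches are 25 semitones apart, with F#5 the higher.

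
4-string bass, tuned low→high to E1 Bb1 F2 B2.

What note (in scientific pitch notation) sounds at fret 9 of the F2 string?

D3

The open F2 string plus 9 semitones: F–Gb–G–Ab–A–Bb–B–C–Db–D.
The walk passes from B into C once, so the octave number goes from 2 to 3.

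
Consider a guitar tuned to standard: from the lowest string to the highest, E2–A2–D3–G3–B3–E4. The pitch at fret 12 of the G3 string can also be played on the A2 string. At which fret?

22

Fret 12 on G3 is MIDI 55 + 12 = 67 (G4). On the A2 string (open MIDI 45), that pitch is 67 − 45 = fret 22.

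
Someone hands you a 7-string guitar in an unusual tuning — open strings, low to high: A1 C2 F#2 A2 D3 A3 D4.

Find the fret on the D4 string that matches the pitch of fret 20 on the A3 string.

15

Fret 20 on A3 is MIDI 57 + 20 = 77 (F5). On the D4 string (open MIDI 62), that pitch is 77 − 62 = fret 15.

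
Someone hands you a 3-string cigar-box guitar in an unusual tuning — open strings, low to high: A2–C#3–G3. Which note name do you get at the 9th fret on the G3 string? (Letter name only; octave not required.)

E

Each fret is one semitone, so G3 + 9 = E.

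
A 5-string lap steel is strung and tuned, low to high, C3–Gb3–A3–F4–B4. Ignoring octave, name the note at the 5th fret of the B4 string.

E

The open B4 string plus 5 semitones: B–C–Db–D–Eb–E.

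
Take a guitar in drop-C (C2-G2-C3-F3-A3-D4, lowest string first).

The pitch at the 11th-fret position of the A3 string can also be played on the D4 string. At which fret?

6

A3 at fret 11 is A3 + 11 semitones = G#4.
The open D4 string is 5 semitones above the open A3, so the same pitch on the D4 string lies at fret 11 − 5 = 6.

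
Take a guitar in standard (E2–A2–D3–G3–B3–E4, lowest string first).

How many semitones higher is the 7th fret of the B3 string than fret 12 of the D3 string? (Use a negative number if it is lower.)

4 semitones

B3 at fret 7 → F#4 (MIDI 66); D3 at fret 12 → D4 (MIDI 62).
66 − 62 = 4, so the two pitches are 4 semitones apart.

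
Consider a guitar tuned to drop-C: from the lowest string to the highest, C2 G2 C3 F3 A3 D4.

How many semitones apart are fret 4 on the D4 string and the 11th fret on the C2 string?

D4 at fret 4 → F#4 (MIDI 66); C2 at fret 11 → B2 (MIDI 47).
66 − 47 = 19, so the two pitches are 19 semitones apart, with F#4 the higher.

19 semitones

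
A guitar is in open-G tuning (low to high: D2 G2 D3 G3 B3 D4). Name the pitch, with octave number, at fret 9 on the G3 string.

Each fret is one semitone, so G3 + 9 = E4.

E4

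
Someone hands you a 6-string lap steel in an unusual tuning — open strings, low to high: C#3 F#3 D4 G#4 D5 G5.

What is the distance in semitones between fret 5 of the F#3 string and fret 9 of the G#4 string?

18 semitones

F#3 at fret 5 → B3 (MIDI 59); G#4 at fret 9 → F5 (MIDI 77).
59 − 77 = -18, so the two pitches are 18 semitones apart, with F5 the higher.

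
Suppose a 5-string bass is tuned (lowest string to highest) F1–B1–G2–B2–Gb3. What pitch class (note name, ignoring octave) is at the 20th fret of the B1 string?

G

B1 is MIDI 35. Adding 20 gives 55; 55 mod 12 = 7, i.e. G.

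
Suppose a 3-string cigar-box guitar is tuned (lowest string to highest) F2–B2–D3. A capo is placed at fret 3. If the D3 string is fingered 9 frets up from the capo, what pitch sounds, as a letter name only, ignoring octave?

D

The capo raises the open D3 by 3 semitones to F3; fretting 9 more gives D3 + 3 + 9 = D3 + 12 semitones, landing on D.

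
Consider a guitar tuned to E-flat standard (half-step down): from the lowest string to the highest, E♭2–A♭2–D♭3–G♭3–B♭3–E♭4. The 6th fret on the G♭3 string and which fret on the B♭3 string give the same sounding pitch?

Fret 6 on G♭3 is MIDI 54 + 6 = 60 (C4). On the B♭3 string (open MIDI 58), that pitch is 60 − 58 = fret 2.

2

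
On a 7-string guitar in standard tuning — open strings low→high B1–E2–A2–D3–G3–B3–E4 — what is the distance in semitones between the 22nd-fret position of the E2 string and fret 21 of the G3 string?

14 semitones

E2 at fret 22 → D4 (MIDI 62); G3 at fret 21 → E5 (MIDI 76).
62 − 76 = -14, so the two pitches are 14 semitones apart, with E5 the higher.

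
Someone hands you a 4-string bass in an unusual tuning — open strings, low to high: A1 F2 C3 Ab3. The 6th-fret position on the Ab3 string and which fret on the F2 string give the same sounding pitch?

21

Ab3 at fret 6 is Ab3 + 6 semitones = D4.
The open F2 string is 15 semitones below the open Ab3, so the same pitch on the F2 string lies at fret 6 + 15 = 21.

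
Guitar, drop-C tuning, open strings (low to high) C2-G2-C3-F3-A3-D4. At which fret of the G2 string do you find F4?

22

F4 is 22 semitones above the open G2 (G–G#–A–A#–…–D#–E–F), so it sits at fret 22.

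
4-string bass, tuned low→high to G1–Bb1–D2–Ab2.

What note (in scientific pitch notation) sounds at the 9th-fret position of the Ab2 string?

The open Ab2 string plus 9 semitones: Ab–A–Bb–B–C–Db–D–Eb–E–F.
The walk passes from B into C once, so the octave number goes from 2 to 3.

F3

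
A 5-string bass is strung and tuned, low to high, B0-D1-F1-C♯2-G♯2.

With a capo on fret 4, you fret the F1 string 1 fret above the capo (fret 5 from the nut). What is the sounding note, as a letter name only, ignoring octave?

The capo raises the open F1 by 4 semitones to A1; fretting 1 more gives F1 + 4 + 1 = F1 + 5 semitones, landing on A♯.
(Also written B♭.)

A♯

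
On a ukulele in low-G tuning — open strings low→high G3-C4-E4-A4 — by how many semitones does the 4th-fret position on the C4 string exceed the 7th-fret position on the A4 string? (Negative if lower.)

-12 semitones

C4 at fret 4 → E4 (MIDI 64); A4 at fret 7 → E5 (MIDI 76).
64 − 76 = -12, so the two pitches are 12 semitones apart.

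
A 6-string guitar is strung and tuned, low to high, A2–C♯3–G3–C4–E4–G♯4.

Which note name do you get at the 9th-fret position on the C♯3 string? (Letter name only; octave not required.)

A♯

The open C♯3 string plus 9 semitones: C#–D–D#–E–F–F#–G–G#–A–A#.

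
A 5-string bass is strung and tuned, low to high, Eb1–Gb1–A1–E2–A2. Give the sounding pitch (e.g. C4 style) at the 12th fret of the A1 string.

The open A1 string plus 12 semitones: A–Bb–B–C–…–G–Ab–A.
The walk passes from B into C once, so the octave number goes from 1 to 2.

A2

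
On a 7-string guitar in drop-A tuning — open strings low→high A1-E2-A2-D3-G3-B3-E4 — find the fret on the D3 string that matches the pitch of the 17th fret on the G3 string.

22

G3 at fret 17 is G3 + 17 semitones = C5.
The open D3 string is 5 semitones below the open G3, so the same pitch on the D3 string lies at fret 17 + 5 = 22.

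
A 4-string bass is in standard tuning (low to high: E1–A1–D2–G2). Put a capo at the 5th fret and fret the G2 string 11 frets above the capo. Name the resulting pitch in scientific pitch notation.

The capo raises the open G2 by 5 semitones to C3; fretting 11 more gives G2 + 5 + 11 = G2 + 16 semitones = B3.

B3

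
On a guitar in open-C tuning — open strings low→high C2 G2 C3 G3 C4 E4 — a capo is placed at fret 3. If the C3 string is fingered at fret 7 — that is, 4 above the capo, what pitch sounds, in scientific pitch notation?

G3

The capo raises the open C3 by 3 semitones to D♯3; fretting 4 more gives C3 + 3 + 4 = C3 + 7 semitones = G3.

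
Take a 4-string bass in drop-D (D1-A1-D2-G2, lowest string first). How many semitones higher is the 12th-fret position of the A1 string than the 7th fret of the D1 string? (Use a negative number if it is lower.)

12 semitones

A1 at fret 12 → A2 (MIDI 45); D1 at fret 7 → A1 (MIDI 33).
45 − 33 = 12, so the two pitches are 12 semitones apart.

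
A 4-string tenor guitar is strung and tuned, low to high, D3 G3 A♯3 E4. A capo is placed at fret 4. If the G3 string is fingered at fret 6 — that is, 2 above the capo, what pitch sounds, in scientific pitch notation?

The capo raises the open G3 by 4 semitones to B3; fretting 2 more gives G3 + 4 + 2 = G3 + 6 semitones = C♯4.
(Also written D♭.)

C♯4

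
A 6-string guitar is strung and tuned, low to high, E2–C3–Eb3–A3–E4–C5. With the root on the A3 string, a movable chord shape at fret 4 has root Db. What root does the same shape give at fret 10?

G

Moving from fret 4 to fret 10 shifts the root by 6 semitones.
Db up 6 semitones is G.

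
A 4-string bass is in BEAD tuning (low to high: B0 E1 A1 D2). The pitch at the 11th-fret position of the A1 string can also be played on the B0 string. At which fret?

21

A1 at fret 11 is A1 + 11 semitones = G♯2.
The open B0 string is 10 semitones below the open A1, so the same pitch on the B0 string lies at fret 11 + 10 = 21.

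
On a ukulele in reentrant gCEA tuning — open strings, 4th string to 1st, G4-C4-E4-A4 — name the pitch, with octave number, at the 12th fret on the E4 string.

E4 is MIDI 64. Adding 12 gives 76, which is E5.

E5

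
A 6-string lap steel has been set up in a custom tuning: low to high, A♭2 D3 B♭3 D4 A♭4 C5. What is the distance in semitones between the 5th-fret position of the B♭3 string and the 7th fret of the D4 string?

B♭3 at fret 5 → E♭4 (MIDI 63); D4 at fret 7 → A4 (MIDI 69).
63 − 69 = -6, so the two pitches are 6 semitones apart, with A4 the higher.

6 semitones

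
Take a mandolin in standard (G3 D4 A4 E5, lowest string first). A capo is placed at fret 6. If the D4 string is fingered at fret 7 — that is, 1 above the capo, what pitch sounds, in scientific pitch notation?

A4

The capo raises the open D4 by 6 semitones to G#4; fretting 1 more gives D4 + 6 + 1 = D4 + 7 semitones = A4.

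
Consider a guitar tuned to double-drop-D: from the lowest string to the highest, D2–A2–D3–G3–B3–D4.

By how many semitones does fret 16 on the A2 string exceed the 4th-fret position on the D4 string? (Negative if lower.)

A2 at fret 16 → C#4 (MIDI 61); D4 at fret 4 → F#4 (MIDI 66).
61 − 66 = -5, so the two pitches are 5 semitones apart.

-5 semitones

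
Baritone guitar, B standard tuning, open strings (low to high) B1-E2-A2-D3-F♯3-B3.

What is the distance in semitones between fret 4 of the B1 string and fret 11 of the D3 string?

22 semitones

B1 at fret 4 → D♯2 (MIDI 39); D3 at fret 11 → C♯4 (MIDI 61).
39 − 61 = -22, so the two pitches are 22 semitones apart, with C♯4 the higher.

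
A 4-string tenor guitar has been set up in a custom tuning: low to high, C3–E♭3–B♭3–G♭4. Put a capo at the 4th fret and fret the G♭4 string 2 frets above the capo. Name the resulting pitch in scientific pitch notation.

C5

The capo raises the open G♭4 by 4 semitones to B♭4; fretting 2 more gives G♭4 + 4 + 2 = G♭4 + 6 semitones = C5.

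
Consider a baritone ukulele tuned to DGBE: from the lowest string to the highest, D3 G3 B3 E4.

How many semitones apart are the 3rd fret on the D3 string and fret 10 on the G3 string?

12 semitones

D3 at fret 3 → F3 (MIDI 53); G3 at fret 10 → F4 (MIDI 65).
53 − 65 = -12, so the two pitches are 12 semitones apart, with F4 the higher.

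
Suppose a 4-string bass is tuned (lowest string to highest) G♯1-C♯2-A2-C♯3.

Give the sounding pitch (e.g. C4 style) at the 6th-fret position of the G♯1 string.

G♯1 is MIDI 32. Adding 6 gives 38, which is D2.

D2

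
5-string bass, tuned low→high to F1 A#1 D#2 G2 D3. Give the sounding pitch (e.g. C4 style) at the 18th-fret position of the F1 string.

B2

Each fret is one semitone, so F1 + 18 = B2.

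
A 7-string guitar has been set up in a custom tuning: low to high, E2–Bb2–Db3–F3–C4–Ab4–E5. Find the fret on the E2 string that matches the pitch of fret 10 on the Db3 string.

19

Db3 at fret 10 is Db3 + 10 semitones = B3.
The open E2 string is 9 semitones below the open Db3, so the same pitch on the E2 string lies at fret 10 + 9 = 19.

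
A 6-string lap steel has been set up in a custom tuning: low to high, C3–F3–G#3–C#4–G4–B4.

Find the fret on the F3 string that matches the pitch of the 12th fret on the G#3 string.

G#3 at fret 12 is G#3 + 12 semitones = G#4.
The open F3 string is 3 semitones below the open G#3, so the same pitch on the F3 string lies at fret 12 + 3 = 15.

15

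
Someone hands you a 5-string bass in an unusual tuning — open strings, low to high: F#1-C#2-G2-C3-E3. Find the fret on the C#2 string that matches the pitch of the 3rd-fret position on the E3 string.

Fret 3 on E3 is MIDI 52 + 3 = 55 (G3). On the C#2 string (open MIDI 37), that pitch is 55 − 37 = fret 18.

18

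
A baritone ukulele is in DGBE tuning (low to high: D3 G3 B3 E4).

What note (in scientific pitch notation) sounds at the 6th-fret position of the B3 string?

F4

B3 is MIDI 59. Adding 6 gives 65, which is F4.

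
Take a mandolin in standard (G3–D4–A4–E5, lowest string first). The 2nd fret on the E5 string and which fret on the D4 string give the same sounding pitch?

16

Fret 2 on E5 is MIDI 76 + 2 = 78 (F#5). On the D4 string (open MIDI 62), that pitch is 78 − 62 = fret 16.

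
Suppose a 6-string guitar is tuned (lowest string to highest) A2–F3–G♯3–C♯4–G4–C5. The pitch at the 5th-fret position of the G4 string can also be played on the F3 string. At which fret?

19

Fret 5 on G4 is MIDI 67 + 5 = 72 (C5). On the F3 string (open MIDI 53), that pitch is 72 − 53 = fret 19.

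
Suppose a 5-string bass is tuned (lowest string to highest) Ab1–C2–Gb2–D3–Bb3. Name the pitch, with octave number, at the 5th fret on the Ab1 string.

Each fret is one semitone, so Ab1 + 5 = Db2.

Db2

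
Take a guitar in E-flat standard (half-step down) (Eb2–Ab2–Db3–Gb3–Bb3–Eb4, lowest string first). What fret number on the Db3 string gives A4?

A4 is 20 semitones above the open Db3 (Db–D–Eb–E–…–G–Ab–A), so it sits at fret 20.

20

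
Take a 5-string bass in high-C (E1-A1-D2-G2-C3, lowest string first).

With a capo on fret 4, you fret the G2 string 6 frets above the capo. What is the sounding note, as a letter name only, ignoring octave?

F

The capo raises the open G2 by 4 semitones to B2; fretting 6 more gives G2 + 4 + 6 = G2 + 10 semitones, landing on F.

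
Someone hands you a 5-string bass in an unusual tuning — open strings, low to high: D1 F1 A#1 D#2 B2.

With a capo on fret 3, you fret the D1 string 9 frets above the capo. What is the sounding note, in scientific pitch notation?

The capo raises the open D1 by 3 semitones to F1; fretting 9 more gives D1 + 3 + 9 = D1 + 12 semitones = D2.

D2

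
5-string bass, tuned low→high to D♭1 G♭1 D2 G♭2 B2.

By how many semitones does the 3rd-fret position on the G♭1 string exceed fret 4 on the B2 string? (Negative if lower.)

-18 semitones

G♭1 at fret 3 → A1 (MIDI 33); B2 at fret 4 → E♭3 (MIDI 51).
33 − 51 = -18, so the two pitches are 18 semitones apart.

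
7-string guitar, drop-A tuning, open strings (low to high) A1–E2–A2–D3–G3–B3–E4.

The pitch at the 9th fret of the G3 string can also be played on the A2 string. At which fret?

Fret 9 on G3 is MIDI 55 + 9 = 64 (E4). On the A2 string (open MIDI 45), that pitch is 64 − 45 = fret 19.

19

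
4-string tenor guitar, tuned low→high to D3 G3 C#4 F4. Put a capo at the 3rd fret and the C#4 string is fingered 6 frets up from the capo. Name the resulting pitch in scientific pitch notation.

The capo raises the open C#4 by 3 semitones to E4; fretting 6 more gives C#4 + 3 + 6 = C#4 + 9 semitones = A#4.
(Also written Bb.)

A#4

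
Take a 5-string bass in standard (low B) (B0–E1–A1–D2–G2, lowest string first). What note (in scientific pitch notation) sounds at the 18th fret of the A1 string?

Each fret is one semitone, so A1 + 18 = D#3.
(Equivalently spelled Eb3.)

D#3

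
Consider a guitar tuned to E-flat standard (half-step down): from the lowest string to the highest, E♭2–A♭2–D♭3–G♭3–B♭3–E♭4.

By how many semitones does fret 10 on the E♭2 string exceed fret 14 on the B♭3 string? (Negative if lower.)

-23 semitones

E♭2 at fret 10 → D♭3 (MIDI 49); B♭3 at fret 14 → C5 (MIDI 72).
49 − 72 = -23, so the two pitches are 23 semitones apart.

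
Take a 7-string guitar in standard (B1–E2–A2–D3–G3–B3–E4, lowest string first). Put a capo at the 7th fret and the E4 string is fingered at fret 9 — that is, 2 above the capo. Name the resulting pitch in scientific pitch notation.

C♯5

The capo raises the open E4 by 7 semitones to B4; fretting 2 more gives E4 + 7 + 2 = E4 + 9 semitones = C♯5.
(Also written D♭.)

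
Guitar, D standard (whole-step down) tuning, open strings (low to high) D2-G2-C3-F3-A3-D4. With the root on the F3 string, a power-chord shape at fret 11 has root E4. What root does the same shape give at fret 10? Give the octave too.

Moving from fret 11 to fret 10 shifts the root by -1 semitone.
E4 down 1 semitone is D#4.

D#4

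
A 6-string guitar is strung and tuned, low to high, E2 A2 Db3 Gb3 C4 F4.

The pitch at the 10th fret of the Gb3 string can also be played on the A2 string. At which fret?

Gb3 at fret 10 is Gb3 + 10 semitones = E4.
The open A2 string is 9 semitones below the open Gb3, so the same pitch on the A2 string lies at fret 10 + 9 = 19.

19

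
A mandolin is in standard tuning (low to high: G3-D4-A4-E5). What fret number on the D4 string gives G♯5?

18

G♯5 is 18 semitones above the open D4 (D–D#–E–F–…–F#–G–G#), so it sits at fret 18.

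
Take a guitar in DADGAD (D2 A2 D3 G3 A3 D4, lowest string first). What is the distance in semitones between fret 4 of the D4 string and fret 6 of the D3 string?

10 semitones

D4 at fret 4 → F#4 (MIDI 66); D3 at fret 6 → G#3 (MIDI 56).
66 − 56 = 10, so the two pitches are 10 semitones apart, with F#4 the higher.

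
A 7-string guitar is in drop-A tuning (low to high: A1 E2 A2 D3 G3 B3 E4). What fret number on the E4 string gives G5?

G5 is 15 semitones above the open E4 (E–F–F#–G–…–F–F#–G), so it sits at fret 15.

15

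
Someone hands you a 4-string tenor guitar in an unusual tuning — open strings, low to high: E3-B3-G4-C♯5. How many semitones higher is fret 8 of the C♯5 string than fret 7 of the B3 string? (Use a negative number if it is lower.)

C♯5 at fret 8 → A5 (MIDI 81); B3 at fret 7 → F♯4 (MIDI 66).
81 − 66 = 15, so the two pitches are 15 semitones apart.

15 semitones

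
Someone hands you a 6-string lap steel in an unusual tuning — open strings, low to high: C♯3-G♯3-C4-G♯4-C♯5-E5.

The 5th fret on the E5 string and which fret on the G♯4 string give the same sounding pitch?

Fret 5 on E5 is MIDI 76 + 5 = 81 (A5). On the G♯4 string (open MIDI 68), that pitch is 81 − 68 = fret 13.

13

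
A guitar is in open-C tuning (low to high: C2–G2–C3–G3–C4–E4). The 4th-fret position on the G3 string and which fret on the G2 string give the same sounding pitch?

Fret 4 on G3 is MIDI 55 + 4 = 59 (B3). On the G2 string (open MIDI 43), that pitch is 59 − 43 = fret 16.

16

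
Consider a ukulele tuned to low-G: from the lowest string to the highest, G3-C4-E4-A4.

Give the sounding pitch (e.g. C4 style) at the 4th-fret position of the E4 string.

E4 is MIDI 64. Adding 4 gives 68, which is G♯4.

G♯4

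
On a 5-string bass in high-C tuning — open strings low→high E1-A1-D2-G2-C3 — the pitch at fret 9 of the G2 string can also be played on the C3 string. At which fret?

4

G2 at fret 9 is G2 + 9 semitones = E3.
The open C3 string is 5 semitones above the open G2, so the same pitch on the C3 string lies at fret 9 − 5 = 4.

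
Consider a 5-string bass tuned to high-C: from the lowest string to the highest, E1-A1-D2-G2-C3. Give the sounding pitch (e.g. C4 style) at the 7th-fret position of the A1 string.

A1 is MIDI 33. Adding 7 gives 40, which is E2.

E2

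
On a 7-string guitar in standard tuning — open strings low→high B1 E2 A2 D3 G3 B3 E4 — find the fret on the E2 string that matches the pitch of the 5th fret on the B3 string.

Fret 5 on B3 is MIDI 59 + 5 = 64 (E4). On the E2 string (open MIDI 40), that pitch is 64 − 40 = fret 24.

24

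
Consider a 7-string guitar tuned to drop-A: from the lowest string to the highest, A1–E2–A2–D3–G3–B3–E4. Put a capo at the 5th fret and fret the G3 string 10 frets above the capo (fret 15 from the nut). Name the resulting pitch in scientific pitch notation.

The capo raises the open G3 by 5 semitones to C4; fretting 10 more gives G3 + 5 + 10 = G3 + 15 semitones = A#4.
(Also written Bb.)

A#4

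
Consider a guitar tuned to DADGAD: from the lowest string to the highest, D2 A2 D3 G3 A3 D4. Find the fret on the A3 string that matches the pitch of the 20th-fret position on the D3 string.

D3 at fret 20 is D3 + 20 semitones = A#4.
The open A3 string is 7 semitones above the open D3, so the same pitch on the A3 string lies at fret 20 − 7 = 13.

13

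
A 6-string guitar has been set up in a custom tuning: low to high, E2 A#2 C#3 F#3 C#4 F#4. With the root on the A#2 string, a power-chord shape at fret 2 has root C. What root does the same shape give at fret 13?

B

Moving from fret 2 to fret 13 shifts the root by 11 semitones.
C up 11 semitones is B.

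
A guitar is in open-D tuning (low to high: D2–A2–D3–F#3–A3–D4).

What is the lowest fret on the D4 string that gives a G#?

6

From D4, count semitones up the chromatic scale until reaching G#: D–D#–E–F–F#–G–G# — 6 steps.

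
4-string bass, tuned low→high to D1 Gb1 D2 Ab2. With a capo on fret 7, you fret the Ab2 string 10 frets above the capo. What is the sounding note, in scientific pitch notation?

The capo raises the open Ab2 by 7 semitones to Eb3; fretting 10 more gives Ab2 + 7 + 10 = Ab2 + 17 semitones = Db4.
(Also written C#.)

Db4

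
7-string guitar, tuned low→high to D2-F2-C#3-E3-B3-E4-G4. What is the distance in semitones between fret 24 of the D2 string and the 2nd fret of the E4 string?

4 semitones

D2 at fret 24 → D4 (MIDI 62); E4 at fret 2 → F#4 (MIDI 66).
62 − 66 = -4, so the two pitches are 4 semitones apart, with F#4 the higher.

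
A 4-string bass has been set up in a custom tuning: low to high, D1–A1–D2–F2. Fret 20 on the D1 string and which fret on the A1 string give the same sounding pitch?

D1 at fret 20 is D1 + 20 semitones = A♯2.
The open A1 string is 7 semitones above the open D1, so the same pitch on the A1 string lies at fret 20 − 7 = 13.

13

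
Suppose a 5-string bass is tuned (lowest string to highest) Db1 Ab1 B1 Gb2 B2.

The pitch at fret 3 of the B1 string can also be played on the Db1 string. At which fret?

13

Fret 3 on B1 is MIDI 35 + 3 = 38 (D2). On the Db1 string (open MIDI 25), that pitch is 38 − 25 = fret 13.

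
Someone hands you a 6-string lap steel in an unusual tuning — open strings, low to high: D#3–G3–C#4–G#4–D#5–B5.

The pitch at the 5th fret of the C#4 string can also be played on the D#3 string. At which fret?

15

C#4 at fret 5 is C#4 + 5 semitones = F#4.
The open D#3 string is 10 semitones below the open C#4, so the same pitch on the D#3 string lies at fret 5 + 10 = 15.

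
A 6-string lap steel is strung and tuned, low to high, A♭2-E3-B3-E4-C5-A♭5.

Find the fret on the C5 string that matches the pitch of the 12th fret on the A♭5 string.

Fret 12 on A♭5 is MIDI 80 + 12 = 92 (A♭6). On the C5 string (open MIDI 72), that pitch is 92 − 72 = fret 20.

20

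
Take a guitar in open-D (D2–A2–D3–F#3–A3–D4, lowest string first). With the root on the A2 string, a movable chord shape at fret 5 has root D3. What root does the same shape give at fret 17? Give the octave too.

D4

Moving from fret 5 to fret 17 shifts the root by 12 semitones.
D3 up 12 semitones is D4.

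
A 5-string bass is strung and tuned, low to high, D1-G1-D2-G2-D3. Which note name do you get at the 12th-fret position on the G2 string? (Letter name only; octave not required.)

The open G2 string plus 12 semitones: G–Ab–A–Bb–…–F–Gb–G.

G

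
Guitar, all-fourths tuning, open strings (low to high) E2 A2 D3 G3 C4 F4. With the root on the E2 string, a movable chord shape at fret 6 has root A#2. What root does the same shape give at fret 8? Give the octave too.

Moving from fret 6 to fret 8 shifts the root by 2 semitones.
A#2 up 2 semitones is C3.

C3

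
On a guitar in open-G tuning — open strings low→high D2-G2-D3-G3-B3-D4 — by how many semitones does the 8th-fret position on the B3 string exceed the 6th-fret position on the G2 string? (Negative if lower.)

18 semitones

B3 at fret 8 → G4 (MIDI 67); G2 at fret 6 → C#3 (MIDI 49).
67 − 49 = 18, so the two pitches are 18 semitones apart.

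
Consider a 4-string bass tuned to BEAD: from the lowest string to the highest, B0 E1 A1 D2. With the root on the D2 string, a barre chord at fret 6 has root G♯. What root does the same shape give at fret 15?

Moving from fret 6 to fret 15 shifts the root by 9 semitones.
G♯ up 9 semitones is F.

F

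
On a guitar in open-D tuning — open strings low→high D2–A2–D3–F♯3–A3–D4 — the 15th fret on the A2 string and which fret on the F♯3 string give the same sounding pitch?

Fret 15 on A2 is MIDI 45 + 15 = 60 (C4). On the F♯3 string (open MIDI 54), that pitch is 60 − 54 = fret 6.

6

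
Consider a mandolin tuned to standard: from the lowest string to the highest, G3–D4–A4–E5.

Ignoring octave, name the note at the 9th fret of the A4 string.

Each fret is one semitone, so A4 + 9 = F#.

F#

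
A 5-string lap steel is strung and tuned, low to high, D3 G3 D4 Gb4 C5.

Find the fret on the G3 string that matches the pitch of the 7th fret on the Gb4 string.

18

Gb4 at fret 7 is Gb4 + 7 semitones = Db5.
The open G3 string is 11 semitones below the open Gb4, so the same pitch on the G3 string lies at fret 7 + 11 = 18.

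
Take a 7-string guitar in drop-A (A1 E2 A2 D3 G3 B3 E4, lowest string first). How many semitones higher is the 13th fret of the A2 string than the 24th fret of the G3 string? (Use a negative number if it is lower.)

-21 semitones

A2 at fret 13 → A#3 (MIDI 58); G3 at fret 24 → G5 (MIDI 79).
58 − 79 = -21, so the two pitches are 21 semitones apart.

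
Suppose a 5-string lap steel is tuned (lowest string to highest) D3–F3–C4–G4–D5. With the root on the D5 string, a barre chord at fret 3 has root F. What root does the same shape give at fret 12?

Moving from fret 3 to fret 12 shifts the root by 9 semitones.
F up 9 semitones is D.

D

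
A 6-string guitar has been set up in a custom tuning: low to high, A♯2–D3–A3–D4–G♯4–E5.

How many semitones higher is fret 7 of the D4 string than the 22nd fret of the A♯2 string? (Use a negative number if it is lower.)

1 semitone

D4 at fret 7 → A4 (MIDI 69); A♯2 at fret 22 → G♯4 (MIDI 68).
69 − 68 = 1, so the two pitches are 1 semitone apart.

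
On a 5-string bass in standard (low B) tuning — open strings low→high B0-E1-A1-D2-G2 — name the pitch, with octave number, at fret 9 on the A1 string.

F#2

The open A1 string plus 9 semitones: A–A#–B–C–C#–D–D#–E–F–F#.
The walk passes from B into C once, so the octave number goes from 1 to 2.
(Equivalently spelled Gb2.)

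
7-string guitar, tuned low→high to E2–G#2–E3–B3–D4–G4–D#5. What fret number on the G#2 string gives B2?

3

B2 is 3 semitones above the open G#2 (G#–A–A#–B), so it sits at fret 3.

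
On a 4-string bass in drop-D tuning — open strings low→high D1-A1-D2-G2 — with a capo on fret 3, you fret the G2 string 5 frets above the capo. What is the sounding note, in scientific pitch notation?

D#3

The capo raises the open G2 by 3 semitones to A#2; fretting 5 more gives G2 + 3 + 5 = G2 + 8 semitones = D#3.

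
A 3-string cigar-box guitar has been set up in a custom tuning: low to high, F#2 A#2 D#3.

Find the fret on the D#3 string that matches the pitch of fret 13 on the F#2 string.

4

F#2 at fret 13 is F#2 + 13 semitones = G3.
The open D#3 string is 9 semitones above the open F#2, so the same pitch on the D#3 string lies at fret 13 − 9 = 4.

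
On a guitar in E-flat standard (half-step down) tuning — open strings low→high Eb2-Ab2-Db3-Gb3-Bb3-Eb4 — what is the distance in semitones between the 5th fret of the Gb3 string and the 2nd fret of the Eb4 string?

6 semitones

Gb3 at fret 5 → B3 (MIDI 59); Eb4 at fret 2 → F4 (MIDI 65).
59 − 65 = -6, so the two pitches are 6 semitones apart, with F4 the higher.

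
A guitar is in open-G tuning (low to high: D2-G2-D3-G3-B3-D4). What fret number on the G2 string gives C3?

5

C3 is 5 semitones above the open G2 (G–G#–A–A#–B–C), so it sits at fret 5.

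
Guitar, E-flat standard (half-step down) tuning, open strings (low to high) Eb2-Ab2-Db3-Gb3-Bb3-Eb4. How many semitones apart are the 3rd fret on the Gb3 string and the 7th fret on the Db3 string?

Gb3 at fret 3 → A3 (MIDI 57); Db3 at fret 7 → Ab3 (MIDI 56).
57 − 56 = 1, so the two pitches are 1 semitone apart, with A3 the higher.

1 semitone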